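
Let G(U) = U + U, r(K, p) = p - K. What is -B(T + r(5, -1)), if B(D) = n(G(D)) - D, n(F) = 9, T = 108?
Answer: 93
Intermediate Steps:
G(U) = 2*U
B(D) = 9 - D
-B(T + r(5, -1)) = -(9 - (108 + (-1 - 1*5))) = -(9 - (108 + (-1 - 5))) = -(9 - (108 - 6)) = -(9 - 1*102) = -(9 - 102) = -1*(-93) = 93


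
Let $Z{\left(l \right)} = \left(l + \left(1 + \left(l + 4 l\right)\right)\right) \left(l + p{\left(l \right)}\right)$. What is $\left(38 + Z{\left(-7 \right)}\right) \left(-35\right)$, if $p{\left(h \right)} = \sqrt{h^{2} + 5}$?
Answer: $-11375 + 4305 \sqrt{6} \approx -829.95$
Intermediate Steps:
$p{\left(h \right)} = \sqrt{5 + h^{2}}$
$Z{\left(l \right)} = \left(1 + 6 l\right) \left(l + \sqrt{5 + l^{2}}\right)$ ($Z{\left(l \right)} = \left(l + \left(1 + \left(l + 4 l\right)\right)\right) \left(l + \sqrt{5 + l^{2}}\right) = \left(l + \left(1 + 5 l\right)\right) \left(l + \sqrt{5 + l^{2}}\right) = \left(1 + 6 l\right) \left(l + \sqrt{5 + l^{2}}\right)$)
$\left(38 + Z{\left(-7 \right)}\right) \left(-35\right) = \left(38 + \left(-7 + \sqrt{5 + \left(-7\right)^{2}} + 6 \left(-7\right)^{2} + 6 \left(-7\right) \sqrt{5 + \left(-7\right)^{2}}\right)\right) \left(-35\right) = \left(38 + \left(-7 + \sqrt{5 + 49} + 6 \cdot 49 + 6 \left(-7\right) \sqrt{5 + 49}\right)\right) \left(-35\right) = \left(38 + \left(-7 + \sqrt{54} + 294 + 6 \left(-7\right) \sqrt{54}\right)\right) \left(-35\right) = \left(38 + \left(-7 + 3 \sqrt{6} + 294 + 6 \left(-7\right) 3 \sqrt{6}\right)\right) \left(-35\right) = \left(38 + \left(-7 + 3 \sqrt{6} + 294 - 126 \sqrt{6}\right)\right) \left(-35\right) = \left(38 + \left(287 - 123 \sqrt{6}\right)\right) \left(-35\right) = \left(325 - 123 \sqrt{6}\right) \left(-35\right) = -11375 + 4305 \sqrt{6}$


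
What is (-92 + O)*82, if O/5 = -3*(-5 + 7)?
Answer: -10004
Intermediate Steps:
O = -30 (O = 5*(-3*(-5 + 7)) = 5*(-3*2) = 5*(-6) = -30)
(-92 + O)*82 = (-92 - 30)*82 = -122*82 = -10004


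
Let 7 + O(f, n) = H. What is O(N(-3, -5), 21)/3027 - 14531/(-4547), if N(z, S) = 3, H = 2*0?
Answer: 43953508/13763769 ≈ 3.1934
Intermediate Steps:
H = 0
O(f, n) = -7 (O(f, n) = -7 + 0 = -7)
O(N(-3, -5), 21)/3027 - 14531/(-4547) = -7/3027 - 14531/(-4547) = -7*1/3027 - 14531*(-1/4547) = -7/3027 + 14531/4547 = 43953508/13763769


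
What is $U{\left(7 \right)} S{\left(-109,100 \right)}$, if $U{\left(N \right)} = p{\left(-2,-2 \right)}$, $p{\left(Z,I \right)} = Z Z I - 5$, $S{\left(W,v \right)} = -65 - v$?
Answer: $2145$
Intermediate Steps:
$p{\left(Z,I \right)} = -5 + I Z^{2}$ ($p{\left(Z,I \right)} = Z^{2} I - 5 = I Z^{2} - 5 = -5 + I Z^{2}$)
$U{\left(N \right)} = -13$ ($U{\left(N \right)} = -5 - 2 \left(-2\right)^{2} = -5 - 8 = -13$)
$U{\left(7 \right)} S{\left(-109,100 \right)} = - 13 \left(-65 - 100\right) = \left(-13\right) \left(-165\right) = 2145$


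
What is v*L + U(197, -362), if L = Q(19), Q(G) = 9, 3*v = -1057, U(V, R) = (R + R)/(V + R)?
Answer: -522491/165 ≈ -3166.6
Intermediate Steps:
U(V, R) = 2*R/(R + V) (U(V, R) = (2*R)/(R + V) = 2*R/(R + V))
v = -1057/3 (v = (1/3)*(-1057) = -1057/3 ≈ -352.33)
L = 9
v*L + U(197, -362) = -1057/3*9 + 2*(-362)/(-362 + 197) = -3171 + 2*(-362)/(-165) = -3171 + 2*(-362)*(-1/165) = -3171 + 724/165 = -522491/165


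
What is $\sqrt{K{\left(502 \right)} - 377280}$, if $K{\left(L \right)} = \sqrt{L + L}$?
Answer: $\sqrt{-377280 + 2 \sqrt{251}} \approx 614.21 i$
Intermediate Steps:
$K{\left(L \right)} = \sqrt{2} \sqrt{L}$ ($K{\left(L \right)} = \sqrt{2 L} = \sqrt{2} \sqrt{L}$)
$\sqrt{K{\left(502 \right)} - 377280} = \sqrt{\sqrt{2} \sqrt{502} - 377280} = \sqrt{2 \sqrt{251} - 377280} = \sqrt{-377280 + 2 \sqrt{251}}$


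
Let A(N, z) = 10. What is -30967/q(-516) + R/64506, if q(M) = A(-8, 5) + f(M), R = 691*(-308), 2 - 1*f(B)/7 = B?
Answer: -461899985/39090636 ≈ -11.816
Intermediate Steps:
f(B) = 14 - 7*B
R = -212828
q(M) = 24 - 7*M (q(M) = 10 + (14 - 7*M) = 24 - 7*M)
-30967/q(-516) + R/64506 = -30967/(24 - 7*(-516)) - 212828/64506 = -30967/(24 + 3612) - 212828*1/64506 = -30967/3636 - 106414/32253 = -461899985/39090636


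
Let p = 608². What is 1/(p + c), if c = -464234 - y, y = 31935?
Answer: -1/126505 ≈ -7.9048e-6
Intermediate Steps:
c = -496169 (c = -464234 - 1*31935 = -464234 - 31935 = -496169)
p = 369664
1/(p + c) = 1/(369664 - 496169) = 1/(-126505) = -1/126505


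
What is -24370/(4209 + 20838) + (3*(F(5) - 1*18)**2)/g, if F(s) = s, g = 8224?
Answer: -187720051/205986528 ≈ -0.91132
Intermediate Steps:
-24370/(4209 + 20838) + (3*(F(5) - 1*18)**2)/g = -24370/(4209 + 20838) + (3*(5 - 1*18)**2)/8224 = -24370/25047 + (3*(5 - 18)**2)*(1/8224) = -24370*1/25047 + (3*(-13)**2)*(1/8224) = -24370/25047 + (3*169)*(1/8224) = -24370/25047 + 507*(1/8224) = -24370/25047 + 507/8224 = -187720051/205986528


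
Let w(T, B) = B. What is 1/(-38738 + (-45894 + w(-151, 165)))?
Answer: -1/84467 ≈ -1.1839e-5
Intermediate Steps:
1/(-38738 + (-45894 + w(-151, 165))) = 1/(-38738 + (-45894 + 165)) = 1/(-38738 - 45729) = 1/(-84467) = -1/84467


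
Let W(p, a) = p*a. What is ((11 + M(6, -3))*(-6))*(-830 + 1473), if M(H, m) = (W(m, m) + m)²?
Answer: -181326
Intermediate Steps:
W(p, a) = a*p
M(H, m) = (m + m²)² (M(H, m) = (m*m + m)² = (m² + m)² = (m + m²)²)
((11 + M(6, -3))*(-6))*(-830 + 1473) = ((11 + (-3)²*(1 - 3)²)*(-6))*(-830 + 1473) = ((11 + 9*(-2)²)*(-6))*643 = ((11 + 9*4)*(-6))*643 = ((11 + 36)*(-6))*643 = (47*(-6))*643 = -282*643 = -181326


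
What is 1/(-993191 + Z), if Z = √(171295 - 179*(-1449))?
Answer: -993191/986427931815 - √430666/986427931815 ≈ -1.0075e-6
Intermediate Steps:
Z = √430666 (Z = √(171295 + 259371) = √430666 ≈ 656.25)
1/(-993191 + Z) = 1/(-993191 + √430666)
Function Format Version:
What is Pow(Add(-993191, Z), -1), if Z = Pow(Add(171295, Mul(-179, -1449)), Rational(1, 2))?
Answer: Add(Rational(-993191, 986427931815), Mul(Rational(-1, 986427931815), Pow(430666, Rational(1, 2)))) ≈ -1.0075e-6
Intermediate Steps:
Z = Pow(430666, Rational(1, 2)) (Z = Pow(Add(171295, 259371), Rational(1, 2)) = Pow(430666, Rational(1, 2)) ≈ 656.25)
Pow(Add(-993191, Z), -1) = Pow(Add(-993191, Pow(430666, Rational(1, 2))), -1)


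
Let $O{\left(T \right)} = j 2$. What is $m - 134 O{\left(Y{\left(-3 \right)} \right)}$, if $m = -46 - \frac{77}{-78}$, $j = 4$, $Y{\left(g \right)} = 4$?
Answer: $- \frac{87127}{78} \approx -1117.0$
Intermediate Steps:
$O{\left(T \right)} = 8$ ($O{\left(T \right)} = 4 \cdot 2 = 8$)
$m = - \frac{3511}{78}$ ($m = -46 - 77 \left(- \frac{1}{78}\right) = -46 - - \frac{77}{78} = -46 + \frac{77}{78} = - \frac{3511}{78} \approx -45.013$)
$m - 134 O{\left(Y{\left(-3 \right)} \right)} = - \frac{3511}{78} - 1072 = - \frac{87127}{78}$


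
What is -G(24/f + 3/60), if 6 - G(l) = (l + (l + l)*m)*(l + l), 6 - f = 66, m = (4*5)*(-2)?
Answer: -5071/200 ≈ -25.355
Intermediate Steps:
m = -40 (m = 20*(-2) = -40)
f = -60 (f = 6 - 1*66 = 6 - 66 = -60)
G(l) = 6 + 158*l² (G(l) = 6 - (l + (l + l)*(-40))*(l + l) = 6 - (l + (2*l)*(-40))*2*l = 6 - (l - 80*l)*2*l = 6 - (-79*l)*2*l = 6 - (-158)*l² = 6 + 158*l²)
-G(24/f + 3/60) = -(6 + 158*(24/(-60) + 3/60)²) = -(6 + 158*(24*(-1/60) + 3*(1/60))²) = -(6 + 158*(-⅖ + 1/20)²) = -(6 + 158*(-7/20)²) = -(6 + 158*(49/400)) = -(6 + 3871/200) = -1*5071/200 = -5071/200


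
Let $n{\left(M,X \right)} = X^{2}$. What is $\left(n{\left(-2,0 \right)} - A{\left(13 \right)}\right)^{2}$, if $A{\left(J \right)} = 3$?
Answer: $9$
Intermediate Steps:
$\left(n{\left(-2,0 \right)} - A{\left(13 \right)}\right)^{2} = \left(0^{2} - 3\right)^{2} = \left(0 - 3\right)^{2} = \left(-3\right)^{2} = 9$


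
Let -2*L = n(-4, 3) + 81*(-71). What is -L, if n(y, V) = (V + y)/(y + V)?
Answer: -2875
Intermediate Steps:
n(y, V) = 1 (n(y, V) = (V + y)/(V + y) = 1)
L = 2875 (L = -(1 + 81*(-71))/2 = -(1 - 5751)/2 = -½*(-5750) = 2875)
-L = -1*2875 = -2875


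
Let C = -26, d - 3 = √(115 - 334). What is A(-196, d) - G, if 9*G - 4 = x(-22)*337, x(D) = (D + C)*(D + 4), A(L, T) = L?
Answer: -292936/9 ≈ -32548.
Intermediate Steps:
d = 3 + I*√219 (d = 3 + √(115 - 334) = 3 + √(-219) = 3 + I*√219 ≈ 3.0 + 14.799*I)
x(D) = (-26 + D)*(4 + D) (x(D) = (D - 26)*(D + 4) = (-26 + D)*(4 + D))
G = 291172/9 (G = 4/9 + ((-104 + (-22)² - 22*(-22))*337)/9 = 4/9 + ((-104 + 484 + 484)*337)/9 = 4/9 + (864*337)/9 = 4/9 + (⅑)*291168 = 4/9 + 32352 = 291172/9 ≈ 32352.)
A(-196, d) - G = -196 - 1*291172/9 = -196 - 291172/9 = -292936/9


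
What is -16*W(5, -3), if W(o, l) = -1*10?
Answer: 160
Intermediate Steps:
W(o, l) = -10
-16*W(5, -3) = -16*(-10) = 160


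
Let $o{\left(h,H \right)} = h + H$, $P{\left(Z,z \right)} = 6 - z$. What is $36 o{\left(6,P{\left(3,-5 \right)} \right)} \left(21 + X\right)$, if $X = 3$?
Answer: $14688$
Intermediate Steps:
$o{\left(h,H \right)} = H + h$
$36 o{\left(6,P{\left(3,-5 \right)} \right)} \left(21 + X\right) = 36 \left(\left(6 - -5\right) + 6\right) \left(21 + 3\right) = 36 \left(\left(6 + 5\right) + 6\right) 24 = 36 \left(11 + 6\right) 24 = 36 \cdot 17 \cdot 24 = 612 \cdot 24 = 14688$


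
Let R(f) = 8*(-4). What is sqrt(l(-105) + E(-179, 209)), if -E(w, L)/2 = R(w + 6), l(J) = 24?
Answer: 2*sqrt(22) ≈ 9.3808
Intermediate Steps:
R(f) = -32
E(w, L) = 64 (E(w, L) = -2*(-32) = 64)
sqrt(l(-105) + E(-179, 209)) = sqrt(24 + 64) = sqrt(88) = 2*sqrt(22)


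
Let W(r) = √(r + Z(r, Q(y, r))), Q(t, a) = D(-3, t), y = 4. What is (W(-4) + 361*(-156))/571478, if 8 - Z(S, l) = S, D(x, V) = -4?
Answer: -28158/285739 + √2/285739 ≈ -0.098539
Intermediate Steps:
Q(t, a) = -4
Z(S, l) = 8 - S
W(r) = 2*√2 (W(r) = √(r + (8 - r)) = √8 = 2*√2)
(W(-4) + 361*(-156))/571478 = (2*√2 + 361*(-156))/571478 = (2*√2 - 56316)*(1/571478) = (-56316 + 2*√2)*(1/571478) = -28158/285739 + √2/285739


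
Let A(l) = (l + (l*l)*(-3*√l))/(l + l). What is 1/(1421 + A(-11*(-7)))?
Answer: 2843/1986926 + 231*√77/1986926 ≈ 0.0024510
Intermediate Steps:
A(l) = (l - 3*l^(5/2))/(2*l) (A(l) = (l + l²*(-3*√l))/((2*l)) = (l - 3*l^(5/2))*(1/(2*l)) = (l - 3*l^(5/2))/(2*l))
1/(1421 + A(-11*(-7))) = 1/(1421 + (½ - 3*77*√77/2)) = 1/(1421 + (½ - 231*√77/2)) = 1/(2843/2 - 231*√77/2)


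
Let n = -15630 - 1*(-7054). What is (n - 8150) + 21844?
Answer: 5118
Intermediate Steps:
n = -8576 (n = -15630 + 7054 = -8576)
(n - 8150) + 21844 = (-8576 - 8150) + 21844 = -16726 + 21844 = 5118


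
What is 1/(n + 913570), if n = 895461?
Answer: 1/1809031 ≈ 5.5278e-7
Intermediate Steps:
1/(n + 913570) = 1/(895461 + 913570) = 1/1809031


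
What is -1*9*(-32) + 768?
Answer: 1056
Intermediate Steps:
-1*9*(-32) + 768 = -9*(-32) + 768 = 288 + 768 = 1056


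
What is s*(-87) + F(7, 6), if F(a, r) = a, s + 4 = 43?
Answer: -3386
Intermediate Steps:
s = 39 (s = -4 + 43 = 39)
s*(-87) + F(7, 6) = 39*(-87) + 7 = -3393 + 7 = -3386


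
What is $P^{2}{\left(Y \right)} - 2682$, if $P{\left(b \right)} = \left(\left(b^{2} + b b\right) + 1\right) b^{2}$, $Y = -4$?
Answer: $276102$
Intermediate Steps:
$P{\left(b \right)} = b^{2} \left(1 + 2 b^{2}\right)$ ($P{\left(b \right)} = \left(\left(b^{2} + b^{2}\right) + 1\right) b^{2} = \left(2 b^{2} + 1\right) b^{2} = \left(1 + 2 b^{2}\right) b^{2} = b^{2} \left(1 + 2 b^{2}\right)$)
$P^{2}{\left(Y \right)} - 2682 = \left(\left(-4\right)^{2} + 2 \left(-4\right)^{4}\right)^{2} - 2682 = \left(16 + 2 \cdot 256\right)^{2} - 2682 = \left(16 + 512\right)^{2} - 2682 = 528^{2} - 2682 = 278784 - 2682 = 276102$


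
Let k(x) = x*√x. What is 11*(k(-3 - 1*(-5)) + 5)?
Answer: 55 + 22*√2 ≈ 86.113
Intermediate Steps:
k(x) = x^(3/2)
11*(k(-3 - 1*(-5)) + 5) = 11*((-3 - 1*(-5))^(3/2) + 5) = 11*((-3 + 5)^(3/2) + 5) = 11*(2^(3/2) + 5) = 11*(2*√2 + 5) = 11*(5 + 2*√2) = 55 + 22*√2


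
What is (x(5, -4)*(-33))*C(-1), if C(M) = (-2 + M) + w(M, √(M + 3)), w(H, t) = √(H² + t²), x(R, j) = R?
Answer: 495 - 165*√3 ≈ 209.21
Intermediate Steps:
C(M) = -2 + M + √(3 + M + M²) (C(M) = (-2 + M) + √(M² + (√(M + 3))²) = (-2 + M) + √(M² + (√(3 + M))²) = (-2 + M) + √(M² + (3 + M)) = (-2 + M) + √(3 + M + M²) = -2 + M + √(3 + M + M²))
(x(5, -4)*(-33))*C(-1) = (5*(-33))*(-2 - 1 + √(3 - 1 + (-1)²)) = -165*(-2 - 1 + √(3 - 1 + 1)) = -165*(-2 - 1 + √3) = -165*(-3 + √3) = 495 - 165*√3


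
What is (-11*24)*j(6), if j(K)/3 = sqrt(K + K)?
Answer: -1584*sqrt(3) ≈ -2743.6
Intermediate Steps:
j(K) = 3*sqrt(2)*sqrt(K) (j(K) = 3*sqrt(K + K) = 3*sqrt(2*K) = 3*(sqrt(2)*sqrt(K)) = 3*sqrt(2)*sqrt(K))
(-11*24)*j(6) = (-11*24)*(3*sqrt(2)*sqrt(6)) = -1584*sqrt(3)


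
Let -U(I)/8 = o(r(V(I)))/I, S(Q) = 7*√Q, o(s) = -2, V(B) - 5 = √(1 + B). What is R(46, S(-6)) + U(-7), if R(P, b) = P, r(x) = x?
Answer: 306/7 ≈ 43.714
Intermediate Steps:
V(B) = 5 + √(1 + B)
U(I) = 16/I (U(I) = -(-16)/I = 16/I)
R(46, S(-6)) + U(-7) = 46 + 16/(-7) = 46 + 16*(-⅐) = 46 - 16/7 = 306/7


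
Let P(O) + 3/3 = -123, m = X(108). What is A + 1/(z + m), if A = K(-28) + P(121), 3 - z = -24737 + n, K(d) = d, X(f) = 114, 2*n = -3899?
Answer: -8148262/53607 ≈ -152.00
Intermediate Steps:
n = -3899/2 (n = (½)*(-3899) = -3899/2 ≈ -1949.5)
m = 114
z = 53379/2 (z = 3 - (-24737 - 3899/2) = 3 - 1*(-53373/2) = 3 + 53373/2 = 53379/2 ≈ 26690.)
P(O) = -124 (P(O) = -1 - 123 = -124)
A = -152 (A = -28 - 124 = -152)
A + 1/(z + m) = -152 + 1/(53379/2 + 114) = -152 + 1/(53607/2) = -152 + 2/53607 = -8148262/53607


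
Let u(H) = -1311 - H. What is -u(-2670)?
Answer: -1359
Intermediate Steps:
-u(-2670) = -(-1311 - 1*(-2670)) = -(-1311 + 2670) = -1*1359 = -1359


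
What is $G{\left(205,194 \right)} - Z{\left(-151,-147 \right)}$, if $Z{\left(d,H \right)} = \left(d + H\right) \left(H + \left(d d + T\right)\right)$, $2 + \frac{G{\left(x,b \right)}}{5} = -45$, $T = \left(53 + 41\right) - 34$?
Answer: $6768537$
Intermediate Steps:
$T = 60$ ($T = 94 - 34 = 60$)
$G{\left(x,b \right)} = -235$ ($G{\left(x,b \right)} = -10 + 5 \left(-45\right) = -10 - 225 = -235$)
$Z{\left(d,H \right)} = \left(H + d\right) \left(60 + H + d^{2}\right)$ ($Z{\left(d,H \right)} = \left(d + H\right) \left(H + \left(d d + 60\right)\right) = \left(H + d\right) \left(H + \left(d^{2} + 60\right)\right) = \left(H + d\right) \left(H + \left(60 + d^{2}\right)\right) = \left(H + d\right) \left(60 + H + d^{2}\right)$)
$G{\left(205,194 \right)} - Z{\left(-151,-147 \right)} = -235 - \left(\left(-147\right)^{2} + \left(-151\right)^{3} + 60 \left(-147\right) + 60 \left(-151\right) - -22197 - 147 \left(-151\right)^{2}\right) = -235 - \left(21609 - 3442951 - 8820 - 9060 + 22197 - 3351747\right) = -235 - -6768772 = -235 + 6768772 = 6768537$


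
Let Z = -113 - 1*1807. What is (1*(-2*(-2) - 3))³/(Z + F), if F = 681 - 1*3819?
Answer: -1/5058 ≈ -0.00019771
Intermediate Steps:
F = -3138 (F = 681 - 3819 = -3138)
Z = -1920 (Z = -113 - 1807 = -1920)
(1*(-2*(-2) - 3))³/(Z + F) = (1*(-2*(-2) - 3))³/(-1920 - 3138) = (1*(4 - 3))³/(-5058) = -1³/5058 = -1/5058*1³ = -1/5058*1 = -1/5058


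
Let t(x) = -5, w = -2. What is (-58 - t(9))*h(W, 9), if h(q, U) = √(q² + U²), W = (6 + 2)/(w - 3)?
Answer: -53*√2089/5 ≈ -484.48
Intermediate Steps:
W = -8/5 (W = (6 + 2)/(-2 - 3) = 8/(-5) = 8*(-⅕) = -8/5 ≈ -1.6000)
h(q, U) = √(U² + q²)
(-58 - t(9))*h(W, 9) = (-58 - 1*(-5))*√(9² + (-8/5)²) = (-58 + 5)*√(81 + 64/25) = -53*√2089/5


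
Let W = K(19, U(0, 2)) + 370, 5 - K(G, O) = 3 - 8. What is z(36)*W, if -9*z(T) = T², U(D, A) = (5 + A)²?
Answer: -54720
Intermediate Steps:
K(G, O) = 10 (K(G, O) = 5 - (3 - 8) = 5 - 1*(-5) = 5 + 5 = 10)
z(T) = -T²/9
W = 380 (W = 10 + 370 = 380)
z(36)*W = -⅑*36²*380 = -⅑*1296*380 = -144*380 = -54720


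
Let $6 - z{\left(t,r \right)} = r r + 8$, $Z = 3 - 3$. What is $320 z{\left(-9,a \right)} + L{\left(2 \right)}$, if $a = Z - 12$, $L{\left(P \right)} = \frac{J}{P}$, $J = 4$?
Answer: $-46718$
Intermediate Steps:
$Z = 0$ ($Z = 3 - 3 = 0$)
$L{\left(P \right)} = \frac{4}{P}$
$a = -12$ ($a = 0 - 12 = -12$)
$z{\left(t,r \right)} = -2 - r^{2}$ ($z{\left(t,r \right)} = 6 - \left(r r + 8\right) = 6 - \left(r^{2} + 8\right) = 6 - \left(8 + r^{2}\right) = -2 - r^{2}$)
$320 z{\left(-9,a \right)} + L{\left(2 \right)} = 320 \left(-2 - \left(-12\right)^{2}\right) + \frac{4}{2} = 320 \left(-2 - 144\right) + 4 \cdot \frac{1}{2} = 320 \left(-2 - 144\right) + 2 = 320 \left(-146\right) + 2 = -46720 + 2 = -46718$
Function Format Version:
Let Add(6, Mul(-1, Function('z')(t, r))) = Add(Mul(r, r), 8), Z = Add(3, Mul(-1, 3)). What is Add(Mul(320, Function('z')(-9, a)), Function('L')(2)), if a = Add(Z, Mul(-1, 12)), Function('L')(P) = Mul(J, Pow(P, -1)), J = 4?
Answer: -46718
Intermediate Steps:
Z = 0 (Z = Add(3, -3) = 0)
Function('L')(P) = Mul(4, Pow(P, -1))
a = -12 (a = Add(0, Mul(-1, 12)) = Add(0, -12) = -12)
Function('z')(t, r) = Add(-2, Mul(-1, Pow(r, 2))) (Function('z')(t, r) = Add(6, Mul(-1, Add(Mul(r, r), 8))) = Add(6, Mul(-1, Add(Pow(r, 2), 8))) = Add(6, Mul(-1, Add(8, Pow(r, 2)))) = Add(6, Add(-8, Mul(-1, Pow(r, 2)))) = Add(-2, Mul(-1, Pow(r, 2))))
Add(Mul(320, Function('z')(-9, a)), Function('L')(2)) = Add(Mul(320, Add(-2, Mul(-1, Pow(-12, 2)))), Mul(4, Pow(2, -1))) = Add(Mul(320, Add(-2, Mul(-1, 144))), Mul(4, Rational(1, 2))) = Add(Mul(320, Add(-2, -144)), 2) = Add(Mul(320, -146), 2) = Add(-46720, 2) = -46718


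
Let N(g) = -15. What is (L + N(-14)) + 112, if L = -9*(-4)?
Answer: 133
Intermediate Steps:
L = 36
(L + N(-14)) + 112 = (36 - 15) + 112 = 21 + 112 = 133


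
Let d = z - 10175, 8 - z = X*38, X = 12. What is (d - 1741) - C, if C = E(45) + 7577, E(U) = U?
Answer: -19986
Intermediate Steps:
z = -448 (z = 8 - 12*38 = 8 - 1*456 = 8 - 456 = -448)
d = -10623 (d = -448 - 10175 = -10623)
C = 7622 (C = 45 + 7577 = 7622)
(d - 1741) - C = (-10623 - 1741) - 1*7622 = -12364 - 7622 = -19986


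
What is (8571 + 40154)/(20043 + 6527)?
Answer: 9745/5314 ≈ 1.8338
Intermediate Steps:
(8571 + 40154)/(20043 + 6527) = 48725/26570 = 48725*(1/26570) = 9745/5314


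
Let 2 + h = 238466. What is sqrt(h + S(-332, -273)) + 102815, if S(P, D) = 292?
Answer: 102815 + 2*sqrt(59689) ≈ 1.0330e+5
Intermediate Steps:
h = 238464 (h = -2 + 238466 = 238464)
sqrt(h + S(-332, -273)) + 102815 = sqrt(238464 + 292) + 102815 = sqrt(238756) + 102815 = 2*sqrt(59689) + 102815 = 102815 + 2*sqrt(59689)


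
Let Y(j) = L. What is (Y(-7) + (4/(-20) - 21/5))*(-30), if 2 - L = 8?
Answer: 312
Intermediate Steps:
L = -6 (L = 2 - 1*8 = 2 - 8 = -6)
Y(j) = -6
(Y(-7) + (4/(-20) - 21/5))*(-30) = (-6 + (4/(-20) - 21/5))*(-30) = (-6 + (4*(-1/20) - 21*1/5))*(-30) = (-6 + (-1/5 - 21/5))*(-30) = (-6 - 22/5)*(-30) = -52/5*(-30) = 312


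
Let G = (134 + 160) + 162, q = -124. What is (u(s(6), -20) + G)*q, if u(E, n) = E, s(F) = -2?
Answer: -56296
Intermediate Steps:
G = 456 (G = 294 + 162 = 456)
(u(s(6), -20) + G)*q = (-2 + 456)*(-124) = 454*(-124) = -56296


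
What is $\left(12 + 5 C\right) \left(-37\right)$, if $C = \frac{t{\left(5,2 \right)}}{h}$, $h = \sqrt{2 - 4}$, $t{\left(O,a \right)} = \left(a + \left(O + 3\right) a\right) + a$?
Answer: $-444 + 1850 i \sqrt{2} \approx -444.0 + 2616.3 i$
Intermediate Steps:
$t{\left(O,a \right)} = 2 a + a \left(3 + O\right)$ ($t{\left(O,a \right)} = \left(a + \left(3 + O\right) a\right) + a = \left(a + a \left(3 + O\right)\right) + a = 2 a + a \left(3 + O\right)$)
$h = i \sqrt{2}$ ($h = \sqrt{-2} = i \sqrt{2} \approx 1.4142 i$)
$C = - 10 i \sqrt{2}$ ($C = \frac{2 \left(5 + 5\right)}{i \sqrt{2}} = 2 \cdot 10 \left(- \frac{i \sqrt{2}}{2}\right) = 20 \left(- \frac{i \sqrt{2}}{2}\right) = - 10 i \sqrt{2} \approx - 14.142 i$)
$\left(12 + 5 C\right) \left(-37\right) = \left(12 + 5 \left(- 10 i \sqrt{2}\right)\right) \left(-37\right) = \left(12 - 50 i \sqrt{2}\right) \left(-37\right) = -444 + 1850 i \sqrt{2}$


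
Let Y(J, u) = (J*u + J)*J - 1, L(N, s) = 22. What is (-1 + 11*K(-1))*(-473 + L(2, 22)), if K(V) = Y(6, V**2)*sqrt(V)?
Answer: 451 - 352231*I ≈ 451.0 - 3.5223e+5*I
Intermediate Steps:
Y(J, u) = -1 + J*(J + J*u) (Y(J, u) = (J + J*u)*J - 1 = J*(J + J*u) - 1 = -1 + J*(J + J*u))
K(V) = sqrt(V)*(35 + 36*V**2) (K(V) = (-1 + 6**2 + V**2*6**2)*sqrt(V) = (-1 + 36 + V**2*36)*sqrt(V) = (-1 + 36 + 36*V**2)*sqrt(V) = (35 + 36*V**2)*sqrt(V) = sqrt(V)*(35 + 36*V**2))
(-1 + 11*K(-1))*(-473 + L(2, 22)) = (-1 + 11*(sqrt(-1)*(35 + 36*(-1)**2)))*(-473 + 22) = (-1 + 11*(I*(35 + 36*1)))*(-451) = (-1 + 11*(I*(35 + 36)))*(-451) = (-1 + 11*(I*71))*(-451) = (-1 + 11*(71*I))*(-451) = (-1 + 781*I)*(-451) = 451 - 352231*I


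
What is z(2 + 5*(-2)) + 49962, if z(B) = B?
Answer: 49954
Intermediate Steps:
z(2 + 5*(-2)) + 49962 = (2 + 5*(-2)) + 49962 = (2 - 10) + 49962 = -8 + 49962 = 49954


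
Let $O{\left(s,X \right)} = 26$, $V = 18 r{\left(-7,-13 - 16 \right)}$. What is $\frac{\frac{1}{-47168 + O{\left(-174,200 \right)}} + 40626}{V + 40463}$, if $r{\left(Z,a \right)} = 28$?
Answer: $\frac{1915190891}{1931266314} \approx 0.99168$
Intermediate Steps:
$V = 504$ ($V = 18 \cdot 28 = 504$)
$\frac{\frac{1}{-47168 + O{\left(-174,200 \right)}} + 40626}{V + 40463} = \frac{\frac{1}{-47168 + 26} + 40626}{504 + 40463} = \frac{\frac{1}{-47142} + 40626}{40967} = \left(- \frac{1}{47142} + 40626\right) \frac{1}{40967} = \frac{1915190891}{47142} \cdot \frac{1}{40967} = \frac{1915190891}{1931266314}$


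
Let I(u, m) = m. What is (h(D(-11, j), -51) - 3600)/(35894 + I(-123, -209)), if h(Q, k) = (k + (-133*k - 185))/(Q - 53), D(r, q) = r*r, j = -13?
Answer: -238253/2426580 ≈ -0.098185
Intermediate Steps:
D(r, q) = r**2
h(Q, k) = (-185 - 132*k)/(-53 + Q) (h(Q, k) = (k + (-185 - 133*k))/(-53 + Q) = (-185 - 132*k)/(-53 + Q))
(h(D(-11, j), -51) - 3600)/(35894 + I(-123, -209)) = ((-185 - 132*(-51))/(-53 + (-11)**2) - 3600)/(35894 - 209) = ((-185 + 6732)/(-53 + 121) - 3600)/35685 = (6547/68 - 3600)*(1/35685) = -238253/68*1/35685 = -238253/2426580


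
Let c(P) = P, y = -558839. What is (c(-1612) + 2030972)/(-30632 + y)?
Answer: -2029360/589471 ≈ -3.4427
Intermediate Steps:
(c(-1612) + 2030972)/(-30632 + y) = (-1612 + 2030972)/(-30632 - 558839) = 2029360/(-589471) = 2029360*(-1/589471) = -2029360/589471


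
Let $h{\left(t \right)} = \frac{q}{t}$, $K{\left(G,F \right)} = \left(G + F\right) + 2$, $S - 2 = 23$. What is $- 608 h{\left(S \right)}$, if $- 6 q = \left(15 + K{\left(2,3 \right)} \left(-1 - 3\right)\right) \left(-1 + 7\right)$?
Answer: $- \frac{7904}{25} \approx -316.16$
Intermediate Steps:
$S = 25$ ($S = 2 + 23 = 25$)
$K{\left(G,F \right)} = 2 + F + G$ ($K{\left(G,F \right)} = \left(F + G\right) + 2 = 2 + F + G$)
$q = 13$ ($q = - \frac{\left(15 + \left(2 + 3 + 2\right) \left(-1 - 3\right)\right) \left(-1 + 7\right)}{6} = - \frac{\left(15 + 7 \left(-4\right)\right) 6}{6} = - \frac{\left(15 - 28\right) 6}{6} = - \frac{\left(-13\right) 6}{6} = \left(- \frac{1}{6}\right) \left(-78\right) = 13$)
$h{\left(t \right)} = \frac{13}{t}$
$- 608 h{\left(S \right)} = - 608 \cdot \frac{13}{25} = - 608 \cdot 13 \cdot \frac{1}{25} = \left(-608\right) \frac{13}{25} = - \frac{7904}{25}$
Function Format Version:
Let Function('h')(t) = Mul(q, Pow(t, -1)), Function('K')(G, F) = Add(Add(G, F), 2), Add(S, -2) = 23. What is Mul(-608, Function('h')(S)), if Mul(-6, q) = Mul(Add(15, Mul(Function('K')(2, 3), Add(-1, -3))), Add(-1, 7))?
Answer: Rational(-7904, 25) ≈ -316.16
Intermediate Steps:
S = 25 (S = Add(2, 23) = 25)
Function('K')(G, F) = Add(2, F, G) (Function('K')(G, F) = Add(Add(F, G), 2) = Add(2, F, G))
q = 13 (q = Mul(Rational(-1, 6), Mul(Add(15, Mul(Add(2, 3, 2), Add(-1, -3))), Add(-1, 7))) = Mul(Rational(-1, 6), Mul(Add(15, Mul(7, -4)), 6)) = Mul(Rational(-1, 6), Mul(Add(15, -28), 6)) = Mul(Rational(-1, 6), Mul(-13, 6)) = Mul(Rational(-1, 6), -78) = 13)
Function('h')(t) = Mul(13, Pow(t, -1))
Mul(-608, Function('h')(S)) = Mul(-608, Mul(13, Pow(25, -1))) = Mul(-608, Mul(13, Rational(1, 25))) = Mul(-608, Rational(13, 25)) = Rational(-7904, 25)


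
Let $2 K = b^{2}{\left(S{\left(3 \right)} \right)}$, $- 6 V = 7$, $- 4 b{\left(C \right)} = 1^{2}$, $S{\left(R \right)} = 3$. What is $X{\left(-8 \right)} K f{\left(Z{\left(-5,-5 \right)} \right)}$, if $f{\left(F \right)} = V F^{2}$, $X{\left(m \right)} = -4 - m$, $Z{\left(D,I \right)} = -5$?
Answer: $- \frac{175}{48} \approx -3.6458$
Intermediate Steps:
$b{\left(C \right)} = - \frac{1}{4}$ ($b{\left(C \right)} = - \frac{1^{2}}{4} = \left(- \frac{1}{4}\right) 1 = - \frac{1}{4}$)
$V = - \frac{7}{6}$ ($V = \left(- \frac{1}{6}\right) 7 = - \frac{7}{6} \approx -1.1667$)
$f{\left(F \right)} = - \frac{7 F^{2}}{6}$
$K = \frac{1}{32}$ ($K = \frac{\left(- \frac{1}{4}\right)^{2}}{2} = \frac{1}{2} \cdot \frac{1}{16} = \frac{1}{32} \approx 0.03125$)
$X{\left(-8 \right)} K f{\left(Z{\left(-5,-5 \right)} \right)} = \left(-4 - -8\right) \frac{1}{32} \left(- \frac{7 \left(-5\right)^{2}}{6}\right) = \left(-4 + 8\right) \frac{1}{32} \left(\left(- \frac{7}{6}\right) 25\right) = 4 \cdot \frac{1}{32} \left(- \frac{175}{6}\right) = \frac{1}{8} \left(- \frac{175}{6}\right) = - \frac{175}{48}$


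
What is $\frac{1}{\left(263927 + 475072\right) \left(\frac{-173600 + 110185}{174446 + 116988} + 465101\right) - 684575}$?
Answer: $\frac{26494}{9106208455820821} \approx 2.9094 \cdot 10^{-12}$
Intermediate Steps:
$\frac{1}{\left(263927 + 475072\right) \left(\frac{-173600 + 110185}{174446 + 116988} + 465101\right) - 684575} = \frac{1}{738999 \left(- \frac{63415}{291434} + 465101\right) - 684575} = \frac{1}{738999 \left(\left(-63415\right) \frac{1}{291434} + 465101\right) - 684575} = \frac{1}{738999 \left(- \frac{5765}{26494} + 465101\right) - 684575} = \frac{1}{738999 \cdot \frac{12322380129}{26494} - 684575} = \frac{1}{\frac{9106226592950871}{26494} - 684575} = \frac{1}{\frac{9106208455820821}{26494}} = \frac{26494}{9106208455820821}$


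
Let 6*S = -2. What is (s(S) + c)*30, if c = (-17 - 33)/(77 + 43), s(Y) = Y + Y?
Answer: -65/2 ≈ -32.500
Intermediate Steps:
S = -⅓ (S = (⅙)*(-2) = -⅓ ≈ -0.33333)
s(Y) = 2*Y
c = -5/12 (c = -50/120 = -50*1/120 = -5/12 ≈ -0.41667)
(s(S) + c)*30 = (2*(-⅓) - 5/12)*30 = (-⅔ - 5/12)*30 = -13/12*30 = -65/2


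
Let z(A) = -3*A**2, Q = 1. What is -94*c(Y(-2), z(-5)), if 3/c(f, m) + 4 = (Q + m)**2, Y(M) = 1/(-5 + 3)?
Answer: -47/912 ≈ -0.051535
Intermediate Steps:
Y(M) = -1/2 (Y(M) = 1/(-2) = -1/2)
c(f, m) = 3/(-4 + (1 + m)**2)
-94*c(Y(-2), z(-5)) = -282/(-4 + (1 - 3*(-5)**2)**2) = -282/(-4 + (1 - 3*25)**2) = -282/(-4 + (1 - 75)**2) = -282/(-4 + (-74)**2) = -282/(-4 + 5476) = -282/5472 = -94*1/1824 = -47/912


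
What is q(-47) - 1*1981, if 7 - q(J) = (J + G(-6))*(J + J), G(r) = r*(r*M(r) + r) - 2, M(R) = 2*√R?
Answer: -3196 + 6768*I*√6 ≈ -3196.0 + 16578.0*I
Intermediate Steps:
G(r) = -2 + r*(r + 2*r^(3/2)) (G(r) = r*(r*(2*√r) + r) - 2 = r*(2*r^(3/2) + r) - 2 = r*(r + 2*r^(3/2)) - 2 = -2 + r*(r + 2*r^(3/2)))
q(J) = 7 - 2*J*(34 + J + 72*I*√6) (q(J) = 7 - (J + (-2 + (-6)² + 2*(-6)^(5/2)))*(J + J) = 7 - (J + (-2 + 36 + 2*(36*I*√6)))*2*J = 7 - (J + (-2 + 36 + 72*I*√6))*2*J = 7 - (J + (34 + 72*I*√6))*2*J = 7 - (34 + J + 72*I*√6)*2*J = 7 - 2*J*(34 + J + 72*I*√6))
q(-47) - 1*1981 = (7 - 2*(-47)² - 4*(-47)*(17 + 36*I*√6)) - 1*1981 = (7 - 2*2209 + (3196 + 6768*I*√6)) - 1981 = (7 - 4418 + (3196 + 6768*I*√6)) - 1981 = (-1215 + 6768*I*√6) - 1981 = -3196 + 6768*I*√6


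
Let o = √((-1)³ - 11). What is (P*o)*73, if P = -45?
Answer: -6570*I*√3 ≈ -11380.0*I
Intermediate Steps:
o = 2*I*√3 (o = √(-1 - 11) = √(-12) = 2*I*√3 ≈ 3.4641*I)
(P*o)*73 = -90*I*√3*73 = -6570*I*√3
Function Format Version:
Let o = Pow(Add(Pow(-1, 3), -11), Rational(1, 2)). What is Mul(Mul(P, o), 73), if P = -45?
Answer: Mul(-6570, I, Pow(3, Rational(1, 2))) ≈ Mul(-11380., I)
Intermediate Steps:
o = Mul(2, I, Pow(3, Rational(1, 2))) (o = Pow(Add(-1, -11), Rational(1, 2)) = Pow(-12, Rational(1, 2)) = Mul(2, I, Pow(3, Rational(1, 2))) ≈ Mul(3.4641, I))
Mul(Mul(P, o), 73) = Mul(Mul(-45, Mul(2, I, Pow(3, Rational(1, 2)))), 73) = Mul(Mul(-90, I, Pow(3, Rational(1, 2))), 73) = Mul(-6570, I, Pow(3, Rational(1, 2)))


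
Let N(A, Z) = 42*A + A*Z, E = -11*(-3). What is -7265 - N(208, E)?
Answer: -22865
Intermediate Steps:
E = 33
-7265 - N(208, E) = -7265 - 208*(42 + 33) = -7265 - 208*75 = -7265 - 1*15600 = -7265 - 15600 = -22865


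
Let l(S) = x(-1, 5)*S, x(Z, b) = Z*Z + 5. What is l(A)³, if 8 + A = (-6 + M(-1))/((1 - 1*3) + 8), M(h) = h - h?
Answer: -157464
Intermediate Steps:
M(h) = 0
x(Z, b) = 5 + Z² (x(Z, b) = Z² + 5 = 5 + Z²)
A = -9 (A = -8 + (-6 + 0)/((1 - 1*3) + 8) = -8 - 6/((1 - 3) + 8) = -8 - 6/(-2 + 8) = -8 - 6/6 = -8 - 6*⅙ = -8 - 1 = -9)
l(S) = 6*S (l(S) = (5 + (-1)²)*S = (5 + 1)*S = 6*S)
l(A)³ = (6*(-9))³ = (-54)³ = -157464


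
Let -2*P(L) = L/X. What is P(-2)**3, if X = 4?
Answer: 1/64 ≈ 0.015625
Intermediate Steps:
P(L) = -L/8 (P(L) = -L/(2*4) = -L/8)
P(-2)**3 = (-1/8*(-2))**3 = (1/4)**3 = 1/64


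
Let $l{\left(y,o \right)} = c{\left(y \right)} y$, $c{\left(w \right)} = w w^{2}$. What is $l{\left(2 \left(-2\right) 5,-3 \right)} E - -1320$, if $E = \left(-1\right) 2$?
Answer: $-318680$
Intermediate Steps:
$c{\left(w \right)} = w^{3}$
$E = -2$
$l{\left(y,o \right)} = y^{4}$ ($l{\left(y,o \right)} = y^{3} y = y^{4}$)
$l{\left(2 \left(-2\right) 5,-3 \right)} E - -1320 = \left(2 \left(-2\right) 5\right)^{4} \left(-2\right) - -1320 = \left(\left(-4\right) 5\right)^{4} \left(-2\right) + 1320 = \left(-20\right)^{4} \left(-2\right) + 1320 = 160000 \left(-2\right) + 1320 = -320000 + 1320 = -318680$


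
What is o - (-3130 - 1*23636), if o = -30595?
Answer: -3829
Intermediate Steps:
o - (-3130 - 1*23636) = -30595 - (-3130 - 1*23636) = -30595 - (-3130 - 23636) = -30595 - 1*(-26766) = -30595 + 26766 = -3829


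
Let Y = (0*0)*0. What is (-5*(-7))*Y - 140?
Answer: -140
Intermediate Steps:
Y = 0 (Y = 0*0 = 0)
(-5*(-7))*Y - 140 = -5*(-7)*0 - 140 = 35*0 - 140 = 0 - 140 = -140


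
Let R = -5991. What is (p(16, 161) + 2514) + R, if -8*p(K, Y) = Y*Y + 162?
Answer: -53899/8 ≈ -6737.4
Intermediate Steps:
p(K, Y) = -81/4 - Y²/8 (p(K, Y) = -(Y*Y + 162)/8 = -(Y² + 162)/8 = -(162 + Y²)/8 = -81/4 - Y²/8)
(p(16, 161) + 2514) + R = ((-81/4 - ⅛*161²) + 2514) - 5991 = ((-81/4 - ⅛*25921) + 2514) - 5991 = ((-81/4 - 25921/8) + 2514) - 5991 = (-26083/8 + 2514) - 5991 = -5971/8 - 5991 = -53899/8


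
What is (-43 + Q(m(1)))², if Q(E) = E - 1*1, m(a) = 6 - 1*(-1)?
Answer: 1369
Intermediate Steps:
m(a) = 7 (m(a) = 6 + 1 = 7)
Q(E) = -1 + E (Q(E) = E - 1 = -1 + E)
(-43 + Q(m(1)))² = (-43 + (-1 + 7))² = (-43 + 6)² = (-37)² = 1369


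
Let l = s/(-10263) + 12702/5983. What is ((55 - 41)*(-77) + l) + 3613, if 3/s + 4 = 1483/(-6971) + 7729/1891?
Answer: 85898531525712749/33856636884334 ≈ 2537.1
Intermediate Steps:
s = -39546483/1654138 (s = 3/(-4 + (1483/(-6971) + 7729/1891)) = 3/(-4 + (1483*(-1/6971) + 7729*(1/1891))) = 3/(-4 + (-1483/6971 + 7729/1891)) = 3/(-4 + 51074506/13182161) = 3/(-1654138/13182161) = 3*(-13182161/1654138) = -39546483/1654138 ≈ -23.908)
l = 71957023926059/33856636884334 (l = -39546483/1654138/(-10263) + 12702/5983 = -39546483/1654138*(-1/10263) + 12702*(1/5983) = 13182161/5658806098 + 12702/5983 = 71957023926059/33856636884334 ≈ 2.1253)
((55 - 41)*(-77) + l) + 3613 = ((55 - 41)*(-77) + 71957023926059/33856636884334) + 3613 = (14*(-77) + 71957023926059/33856636884334) + 3613 = (-1078 + 71957023926059/33856636884334) + 3613 = -36425497537385993/33856636884334 + 3613 = 85898531525712749/33856636884334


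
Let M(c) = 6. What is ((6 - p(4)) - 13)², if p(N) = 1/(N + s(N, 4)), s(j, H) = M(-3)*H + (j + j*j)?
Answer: 113569/2304 ≈ 49.292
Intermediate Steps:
s(j, H) = j + j² + 6*H (s(j, H) = 6*H + (j + j*j) = 6*H + (j + j²) = j + j² + 6*H)
p(N) = 1/(24 + N² + 2*N) (p(N) = 1/(N + (N + N² + 6*4)) = 1/(N + (N + N² + 24)) = 1/(N + (24 + N + N²)) = 1/(24 + N² + 2*N))
((6 - p(4)) - 13)² = ((6 - 1/(24 + 4² + 2*4)) - 13)² = ((6 - 1/(24 + 16 + 8)) - 13)² = ((6 - 1/48) - 13)² = (287/48 - 13)² = (-337/48)² = 113569/2304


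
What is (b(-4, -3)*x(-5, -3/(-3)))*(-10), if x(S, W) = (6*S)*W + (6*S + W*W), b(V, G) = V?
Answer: -2360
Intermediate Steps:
x(S, W) = W**2 + 6*S + 6*S*W (x(S, W) = 6*S*W + (6*S + W**2) = 6*S*W + (W**2 + 6*S) = W**2 + 6*S + 6*S*W)
(b(-4, -3)*x(-5, -3/(-3)))*(-10) = -4*((-3/(-3))**2 + 6*(-5) + 6*(-5)*(-3/(-3)))*(-10) = -4*((-3*(-1/3))**2 - 30 + 6*(-5)*(-3*(-1/3)))*(-10) = -4*(1**2 - 30 + 6*(-5)*1)*(-10) = -4*(1 - 30 - 30)*(-10) = -4*(-59)*(-10) = 236*(-10) = -2360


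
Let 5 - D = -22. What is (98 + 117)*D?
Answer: 5805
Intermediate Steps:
D = 27 (D = 5 - 1*(-22) = 5 + 22 = 27)
(98 + 117)*D = (98 + 117)*27 = 215*27 = 5805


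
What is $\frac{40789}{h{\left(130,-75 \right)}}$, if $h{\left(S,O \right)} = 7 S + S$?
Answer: $\frac{40789}{1040} \approx 39.22$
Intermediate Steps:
$h{\left(S,O \right)} = 8 S$
$\frac{40789}{h{\left(130,-75 \right)}} = \frac{40789}{8 \cdot 130} = \frac{40789}{1040}$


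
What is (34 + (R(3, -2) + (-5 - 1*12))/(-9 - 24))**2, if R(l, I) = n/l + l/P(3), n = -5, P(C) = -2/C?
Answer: 47210641/39204 ≈ 1204.2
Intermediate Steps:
R(l, I) = -5/l - 3*l/2 (R(l, I) = -5/l + l/((-2/3)) = -5/l + l/((-2*1/3)) = -5/l + l/(-2/3) = -5/l + l*(-3/2) = -5/l - 3*l/2)
(34 + (R(3, -2) + (-5 - 1*12))/(-9 - 24))**2 = (34 + ((-5/3 - 3/2*3) + (-5 - 1*12))/(-9 - 24))**2 = (34 + ((-5*1/3 - 9/2) + (-5 - 12))/(-33))**2 = (34 + ((-5/3 - 9/2) - 17)*(-1/33))**2 = (34 + (-37/6 - 17)*(-1/33))**2 = (34 - 139/6*(-1/33))**2 = (34 + 139/198)**2 = (6871/198)**2 = 47210641/39204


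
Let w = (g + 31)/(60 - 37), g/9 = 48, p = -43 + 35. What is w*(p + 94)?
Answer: 39818/23 ≈ 1731.2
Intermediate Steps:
p = -8
g = 432 (g = 9*48 = 432)
w = 463/23 (w = (432 + 31)/(60 - 37) = 463/23 ≈ 20.130)
w*(p + 94) = 463*(-8 + 94)/23 = (463/23)*86 = 39818/23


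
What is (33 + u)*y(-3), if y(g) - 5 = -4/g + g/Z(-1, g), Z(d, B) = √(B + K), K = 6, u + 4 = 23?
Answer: 988/3 - 52*√3 ≈ 239.27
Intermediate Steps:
u = 19 (u = -4 + 23 = 19)
Z(d, B) = √(6 + B) (Z(d, B) = √(B + 6) = √(6 + B))
y(g) = 5 - 4/g + g/√(6 + g) (y(g) = 5 + (-4/g + g/(√(6 + g))) = 5 + (-4/g + g/√(6 + g)) = 5 - 4/g + g/√(6 + g))
(33 + u)*y(-3) = (33 + 19)*(5 - 4/(-3) - 3/√(6 - 3)) = 52*(5 - 4*(-⅓) - √3) = 52*(5 + 4/3 - √3) = 52*(19/3 - √3) = 988/3 - 52*√3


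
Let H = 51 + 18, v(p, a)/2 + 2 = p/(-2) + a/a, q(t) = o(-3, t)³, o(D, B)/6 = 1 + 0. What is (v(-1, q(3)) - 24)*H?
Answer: -1725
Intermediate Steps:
o(D, B) = 6 (o(D, B) = 6*(1 + 0) = 6*1 = 6)
q(t) = 216 (q(t) = 6³ = 216)
v(p, a) = -2 - p (v(p, a) = -4 + 2*(p/(-2) + a/a) = -4 + 2*(p*(-½) + 1) = -4 + 2*(-p/2 + 1) = -4 + 2*(1 - p/2) = -4 + (2 - p) = -2 - p)
H = 69
(v(-1, q(3)) - 24)*H = ((-2 - 1*(-1)) - 24)*69 = ((-2 + 1) - 24)*69 = (-1 - 24)*69 = -25*69 = -1725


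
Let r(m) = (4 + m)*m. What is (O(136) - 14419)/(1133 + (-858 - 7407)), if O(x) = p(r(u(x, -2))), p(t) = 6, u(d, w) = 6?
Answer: 14413/7132 ≈ 2.0209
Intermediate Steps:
r(m) = m*(4 + m)
O(x) = 6
(O(136) - 14419)/(1133 + (-858 - 7407)) = (6 - 14419)/(1133 + (-858 - 7407)) = -14413/(1133 - 8265) = -14413/(-7132) = -14413*(-1/7132) = 14413/7132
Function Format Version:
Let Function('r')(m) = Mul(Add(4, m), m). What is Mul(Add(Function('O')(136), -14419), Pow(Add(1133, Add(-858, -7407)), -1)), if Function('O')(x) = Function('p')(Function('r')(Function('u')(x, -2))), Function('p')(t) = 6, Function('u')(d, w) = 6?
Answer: Rational(14413, 7132) ≈ 2.0209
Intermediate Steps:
Function('r')(m) = Mul(m, Add(4, m))
Function('O')(x) = 6
Mul(Add(Function('O')(136), -14419), Pow(Add(1133, Add(-858, -7407)), -1)) = Mul(Add(6, -14419), Pow(Add(1133, Add(-858, -7407)), -1)) = Mul(-14413, Pow(Add(1133, -8265), -1)) = Mul(-14413, Pow(-7132, -1)) = Mul(-14413, Rational(-1, 7132)) = Rational(14413, 7132)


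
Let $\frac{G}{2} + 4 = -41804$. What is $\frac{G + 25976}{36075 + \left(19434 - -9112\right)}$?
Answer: $- \frac{57640}{64621} \approx -0.89197$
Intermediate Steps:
$G = -83616$ ($G = -8 + 2 \left(-41804\right) = -8 - 83608 = -83616$)
$\frac{G + 25976}{36075 + \left(19434 - -9112\right)} = \frac{-83616 + 25976}{36075 + \left(19434 - -9112\right)} = - \frac{57640}{36075 + \left(19434 + 9112\right)} = - \frac{57640}{36075 + 28546} = - \frac{57640}{64621}$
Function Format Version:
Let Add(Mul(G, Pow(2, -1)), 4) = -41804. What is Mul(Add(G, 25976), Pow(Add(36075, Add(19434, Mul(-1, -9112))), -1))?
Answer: Rational(-57640, 64621) ≈ -0.89197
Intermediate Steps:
G = -83616 (G = Add(-8, Mul(2, -41804)) = Add(-8, -83608) = -83616)
Mul(Add(G, 25976), Pow(Add(36075, Add(19434, Mul(-1, -9112))), -1)) = Mul(Add(-83616, 25976), Pow(Add(36075, Add(19434, Mul(-1, -9112))), -1)) = Mul(-57640, Pow(Add(36075, Add(19434, 9112)), -1)) = Mul(-57640, Pow(Add(36075, 28546), -1)) = Mul(-57640, Pow(64621, -1)) = Mul(-57640, Rational(1, 64621)) = Rational(-57640, 64621)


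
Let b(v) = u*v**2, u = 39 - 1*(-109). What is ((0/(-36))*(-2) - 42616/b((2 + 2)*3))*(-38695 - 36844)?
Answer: 402396253/2664 ≈ 1.5105e+5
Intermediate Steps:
u = 148 (u = 39 + 109 = 148)
b(v) = 148*v**2
((0/(-36))*(-2) - 42616/b((2 + 2)*3))*(-38695 - 36844) = ((0/(-36))*(-2) - 42616*1/(1332*(2 + 2)**2))*(-38695 - 36844) = ((0*(-1/36))*(-2) - 42616/(148*(4*3)**2))*(-75539) = (0*(-2) - 42616/(148*12**2))*(-75539) = (0 - 42616/(148*144))*(-75539) = (0 - 42616/21312)*(-75539) = (0 - 42616*1/21312)*(-75539) = (0 - 5327/2664)*(-75539) = -5327/2664*(-75539) = 402396253/2664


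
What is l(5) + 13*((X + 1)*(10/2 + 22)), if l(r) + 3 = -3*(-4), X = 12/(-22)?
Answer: 1854/11 ≈ 168.55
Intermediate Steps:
X = -6/11 (X = 12*(-1/22) = -6/11 ≈ -0.54545)
l(r) = 9 (l(r) = -3 - 3*(-4) = -3 + 12 = 9)
l(5) + 13*((X + 1)*(10/2 + 22)) = 9 + 13*((-6/11 + 1)*(10/2 + 22)) = 9 + 13*(5*(10*(1/2) + 22)/11) = 9 + 13*(5*(5 + 22)/11) = 9 + 13*((5/11)*27) = 9 + 13*(135/11) = 9 + 1755/11 = 1854/11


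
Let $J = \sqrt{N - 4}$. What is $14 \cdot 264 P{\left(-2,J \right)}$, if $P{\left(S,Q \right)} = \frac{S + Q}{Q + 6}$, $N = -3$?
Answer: $- \frac{18480}{43} + \frac{29568 i \sqrt{7}}{43} \approx -429.77 + 1819.3 i$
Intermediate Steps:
$J = i \sqrt{7}$ ($J = \sqrt{-3 - 4} = \sqrt{-7} = i \sqrt{7} \approx 2.6458 i$)
$P{\left(S,Q \right)} = \frac{Q + S}{6 + Q}$
$14 \cdot 264 P{\left(-2,J \right)} = 14 \cdot 264 \frac{i \sqrt{7} - 2}{6 + i \sqrt{7}} = 14 \cdot 264 \frac{-2 + i \sqrt{7}}{6 + i \sqrt{7}} = 14 \frac{264 \left(-2 + i \sqrt{7}\right)}{6 + i \sqrt{7}} = \frac{3696 \left(-2 + i \sqrt{7}\right)}{6 + i \sqrt{7}}$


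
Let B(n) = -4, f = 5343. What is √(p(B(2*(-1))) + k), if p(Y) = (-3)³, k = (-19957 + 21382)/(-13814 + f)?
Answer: 11*I*√16111842/8471 ≈ 5.2123*I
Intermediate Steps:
k = -1425/8471 (k = (-19957 + 21382)/(-13814 + 5343) = 1425/(-8471) = 1425*(-1/8471) = -1425/8471 ≈ -0.16822)
p(Y) = -27
√(p(B(2*(-1))) + k) = √(-27 - 1425/8471) = √(-230142/8471) = 11*I*√16111842/8471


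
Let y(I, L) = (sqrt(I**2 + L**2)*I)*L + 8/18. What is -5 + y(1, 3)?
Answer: -41/9 + 3*sqrt(10) ≈ 4.9313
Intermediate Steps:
y(I, L) = 4/9 + I*L*sqrt(I**2 + L**2) (y(I, L) = (I*sqrt(I**2 + L**2))*L + 8*(1/18) = I*L*sqrt(I**2 + L**2) + 4/9 = 4/9 + I*L*sqrt(I**2 + L**2))
-5 + y(1, 3) = -5 + (4/9 + 1*3*sqrt(1**2 + 3**2)) = -5 + (4/9 + 1*3*sqrt(1 + 9)) = -5 + (4/9 + 1*3*sqrt(10)) = -5 + (4/9 + 3*sqrt(10)) = -41/9 + 3*sqrt(10)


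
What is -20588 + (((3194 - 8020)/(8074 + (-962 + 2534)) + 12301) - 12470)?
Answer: -100113424/4823 ≈ -20758.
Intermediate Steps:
-20588 + (((3194 - 8020)/(8074 + (-962 + 2534)) + 12301) - 12470) = -20588 + ((-4826/(8074 + 1572) + 12301) - 12470) = -20588 + ((-4826/9646 + 12301) - 12470) = -20588 + ((-4826*1/9646 + 12301) - 12470) = -20588 + ((-2413/4823 + 12301) - 12470) = -20588 + (59325310/4823 - 12470) = -20588 - 817500/4823 = -100113424/4823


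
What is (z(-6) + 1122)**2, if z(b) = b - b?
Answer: 1258884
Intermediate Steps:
z(b) = 0
(z(-6) + 1122)**2 = (0 + 1122)**2 = 1122**2 = 1258884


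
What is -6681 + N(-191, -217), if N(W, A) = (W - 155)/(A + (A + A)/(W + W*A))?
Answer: -29900312445/4476493 ≈ -6679.4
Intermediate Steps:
N(W, A) = (-155 + W)/(A + 2*A/(W + A*W)) (N(W, A) = (-155 + W)/(A + (2*A)/(W + A*W)) = (-155 + W)/(A + 2*A/(W + A*W)))
-6681 + N(-191, -217) = -6681 - 191*(-155 - 191 - 155*(-217) - 217*(-191))/(-217*(2 - 191 - 217*(-191))) = -6681 - 191*(-1/217)*(-155 - 191 + 33635 + 41447)/(2 - 191 + 41447) = -6681 - 191*(-1/217)*74736/41258 = -6681 - 191*(-1/217)*1/41258*74736 = -6681 + 7137288/4476493 = -29900312445/4476493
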